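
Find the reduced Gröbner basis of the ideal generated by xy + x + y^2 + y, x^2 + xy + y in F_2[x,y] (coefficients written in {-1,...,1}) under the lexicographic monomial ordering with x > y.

G = {x^2 + x + y, xy + x, y^2 + y}

f_1 = xy + x + y^2 + y, LT = xy.
f_2 = x^2 + xy + y, LT = x^2.

S(f_1,f_2): lcm = x^2y. S = x^2 + xy + y^2.
  leading term x^2: subtract (1)·f_2 from x^2 + xy + y^2 → y^2 + y
  leading term y^2: no divisor's leading term divides it; move y^2 to the remainder.
  leading term y: no divisor's leading term divides it; move y to the remainder.
  remainder y^2 + y ≠ 0; add g_3 = y^2 + y to the basis.

S(f_1,g_3): lcm = xy^2. S = y^3 + y^2.
  leading term y^3: subtract (y)·g_3 from y^3 + y^2 → 0
  remainder 0.

S(f_2,g_3): leading monomials are coprime, so the S-polynomial reduces to 0 (Buchberger's first criterion).
Every S-polynomial of the final basis reduces to 0, so we have a Gröbner basis.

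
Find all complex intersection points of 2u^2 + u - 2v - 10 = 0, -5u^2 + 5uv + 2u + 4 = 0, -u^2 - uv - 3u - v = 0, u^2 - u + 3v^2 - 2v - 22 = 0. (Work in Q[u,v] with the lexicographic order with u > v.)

{(-2, -2)}

Compute a lex Gröbner basis by Buchberger's algorithm.
f_1 = 2u^2 + u - 2v - 10, LT = u^2.
f_2 = -5u^2 + 5uv + 2u + 4, LT = u^2.
f_3 = -u^2 - uv - 3u - v, LT = u^2.
f_4 = u^2 - u + 3v^2 - 2v - 22, LT = u^2.

S(f_1,f_2): lcm = u^2. S = uv + 9/10u - v - 21/5.
  leading term uv: no divisor's leading term divides it; move uv to the remainder.
  leading term u: no divisor's leading term divides it; move 9/10u to the remainder.
  leading term v: no divisor's leading term divides it; move -v to the remainder.
  leading term 1: no divisor's leading term divides it; move -21/5 to the remainder.
  remainder uv + 9/10u - v - 21/5 ≠ 0; add h_5 = uv + 9/10u - v - 21/5 to the basis.

S(f_1,f_3): lcm = u^2. S = -uv - 5/2u - 2v - 5.
  leading term uv: subtract (-1)·h_5 from -uv - 5/2u - 2v - 5 → -8/5u - 3v - 46/5
  leading term u: no divisor's leading term divides it; move -8/5u to the remainder.
  leading term v: no divisor's leading term divides it; move -3v to the remainder.
  leading term 1: no divisor's leading term divides it; move -46/5 to the remainder.
  remainder -8/5u - 3v - 46/5 ≠ 0; add h_6 = -8/5u - 3v - 46/5 to the basis.

S(f_1,f_4): lcm = u^2. S = 3/2u - 3v^2 + v + 17.
  leading term u: subtract (-15/16)·h_6 from 3/2u - 3v^2 + v + 17 → -3v^2 - 29/16v + 67/8
  leading term v^2: no divisor's leading term divides it; move -3v^2 to the remainder.
  leading term v: no divisor's leading term divides it; move -29/16v to the remainder.
  leading term 1: no divisor's leading term divides it; move 67/8 to the remainder.
  remainder -3v^2 - 29/16v + 67/8 ≠ 0; add h_7 = -3v^2 - 29/16v + 67/8 to the basis.

S(f_1,h_5): lcm = u^2v. S = -9/10u^2 + 3/2uv + 21/5u - v^2 - 5v.
  leading term u^2: subtract (-9/20)·f_1 from -9/10u^2 + 3/2uv + 21/5u - v^2 - 5v → 3/2uv + 93/20u - v^2 - 59/10v - 9/2
  leading term uv: subtract (3/2)·h_5 from 3/2uv + 93/20u - v^2 - 59/10v - 9/2 → 33/10u - v^2 - 22/5v + 9/5
  leading term u: subtract (-33/16)·h_6 from 33/10u - v^2 - 22/5v + 9/5 → -v^2 - 847/80v - 687/40
  leading term v^2: subtract (1/3)·h_7 from -v^2 - 847/80v - 687/40 → -599/60v - 599/30
  leading term v: no divisor's leading term divides it; move -599/60v to the remainder.
  leading term 1: no divisor's leading term divides it; move -599/30 to the remainder.
  remainder -599/60v - 599/30 ≠ 0; add h_8 = -599/60v - 599/30 to the basis.

The other S-polynomials (S(f_2,f_3), S(f_2,f_4), S(f_3,f_4), S(f_2,h_5), S(f_3,h_5), S(f_4,h_5), S(f_1,h_6), S(f_2,h_6), S(f_3,h_6), S(f_4,h_6), S(h_5,h_6), S(f_1,h_7), S(f_2,h_7), S(f_3,h_7), S(f_4,h_7), S(h_5,h_7), S(h_6,h_7), S(f_1,h_8), S(f_2,h_8), S(f_3,h_8), S(f_4,h_8), S(h_5,h_8), S(h_6,h_8), S(h_7,h_8)) all reduce to 0 modulo the current basis, so we have a Gröbner basis.
Inter-reduce: drop elements whose leading term is divisible by another's, tail-reduce, and make monic.
Reduced Gröbner basis: {u + 2, v + 2}.

A lex Gröbner basis eliminates variables successively. Here v + 2 depends only on v, with roots {-2}; lifting each root through the earlier basis elements recovers the full solutions.
  v = -2: the earlier basis element becomes u + 2 = 0, giving u = -2 — point (-2, -2).
This is the nonlinear analogue of row-reducing a linear system.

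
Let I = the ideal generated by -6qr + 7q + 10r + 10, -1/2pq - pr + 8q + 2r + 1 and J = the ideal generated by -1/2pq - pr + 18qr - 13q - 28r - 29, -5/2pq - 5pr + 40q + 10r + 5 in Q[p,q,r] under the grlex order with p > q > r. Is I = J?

For a fixed monomial order, each ideal has a unique reduced Gröbner basis; comparing bases decides equality.
Buchberger on the first generating set:
f_1 = -6qr + 7q + 10r + 10, LT = qr.
f_2 = -1/2pq - pr + 8q + 2r + 1, LT = pq.

S(f_1,f_2): lcm = pqr. S = -2pr^2 - 7/6pq - 5/3pr + 16qr + 4r^2 - 5/3p + 2r.
  reduce S modulo (f_1, f_2):
  remainder -2pr^2 + 2/3pr + 4r^2 - 5/3p + 24r + 73/3 ≠ 0; add g_3 = -2pr^2 + 2/3pr + 4r^2 - 5/3p + 24r + 73/3 to the basis.

The other S-polynomials (S(f_1,g_3), S(f_2,g_3)) all reduce to 0 modulo the current basis, so we have a Gröbner basis.
Inter-reduce: drop elements whose leading term is divisible by another's, tail-reduce, and make monic.
Reduced Gröbner basis: {pr^2 - 1/3pr - 2r^2 + 5/6p - 12r - 73/6, pq + 2pr - 16q - 4r - 2, qr - 7/6q - 5/3r - 5/3}.

Buchberger on the second generating set:
h_1 = -1/2pq - pr + 18qr - 13q - 28r - 29, LT = pq.
h_2 = -5/2pq - 5pr + 40q + 10r + 5, LT = pq.

S(h_1,h_2): lcm = pq. S = -36qr + 42q + 60r + 60.
  reduce S modulo (h_1, h_2):
  remainder -36qr + 42q + 60r + 60 ≠ 0; add k_3 = -36qr + 42q + 60r + 60 to the basis.

S(h_1,k_3): lcm = pqr. S = 2pr^2 - 36qr^2 + 7/6pq + 5/3pr + 26qr + 56r^2 + 5/3p + 58r.
  reduce S modulo (h_1, h_2, k_3):
  remainder 2pr^2 - 2/3pr - 4r^2 + 5/3p - 24r - 73/3 ≠ 0; add k_4 = 2pr^2 - 2/3pr - 4r^2 + 5/3p - 24r - 73/3 to the basis.

The other S-polynomials (S(h_2,k_3), S(h_1,k_4), S(h_2,k_4), S(k_3,k_4)) all reduce to 0 modulo the current basis, so we have a Gröbner basis.
Inter-reduce: drop elements whose leading term is divisible by another's, tail-reduce, and make monic.
Reduced Gröbner basis: {pr^2 - 1/3pr - 2r^2 + 5/6p - 12r - 73/6, pq + 2pr - 16q - 4r - 2, qr - 7/6q - 5/3r - 5/3}.

These coincide, so the ideals are equal.

Yes, the ideals are equal.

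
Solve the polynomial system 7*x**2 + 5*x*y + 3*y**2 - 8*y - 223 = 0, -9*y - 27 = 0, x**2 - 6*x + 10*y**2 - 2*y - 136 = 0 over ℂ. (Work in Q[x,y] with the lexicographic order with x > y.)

{(-4, -3)}

Compute a lex Gröbner basis by Buchberger's algorithm.
f_1 = 7*x**2 + 5*x*y + 3*y**2 - 8*y - 223, LT = x**2.
f_2 = -9*y - 27, LT = y.
f_3 = x**2 - 6*x + 10*y**2 - 2*y - 136, LT = x**2.

S(f_1,f_3): lcm = x**2. S = 5/7*x*y + 6*x - 67/7*y**2 + 6/7*y + 729/7.
  leading term x*y: subtract (-5/63*x)·f_2 from 5/7*x*y + 6*x - 67/7*y**2 + 6/7*y + 729/7 → 27/7*x - 67/7*y**2 + 6/7*y + 729/7
  leading term x: no divisor's leading term divides it; move 27/7*x to the remainder.
  leading term y**2: subtract (67/63*y)·f_2 from -67/7*y**2 + 6/7*y + 729/7 → 207/7*y + 729/7
  leading term y: subtract (-23/7)·f_2 from 207/7*y + 729/7 → 108/7
  leading term 1: no divisor's leading term divides it; move 108/7 to the remainder.
  remainder 27/7*x + 108/7 ≠ 0; add h_4 = 27/7*x + 108/7 to the basis.

The other S-polynomials (S(f_1,f_2), S(f_2,f_3), S(f_1,h_4), S(f_2,h_4), S(f_3,h_4)) all reduce to 0 modulo the current basis, so we have a Gröbner basis.
Inter-reduce: drop elements whose leading term is divisible by another's, tail-reduce, and make monic.
Reduced Gröbner basis: {x + 4, y + 3}.

The lex basis is triangular: the last element involves only y. Solving y + 3 = 0 gives y ∈ {-3}; substituting each value into the earlier elements determines the remaining variables.
  y = -3: the earlier basis element becomes x + 4 = 0, giving x = -4 — point (-4, -3).
Substituting each solution back into the original system confirms all equations vanish.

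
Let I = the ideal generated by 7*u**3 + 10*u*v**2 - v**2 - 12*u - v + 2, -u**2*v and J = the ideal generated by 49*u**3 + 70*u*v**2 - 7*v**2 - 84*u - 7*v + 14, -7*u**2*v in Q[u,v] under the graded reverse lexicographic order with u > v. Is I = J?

Yes, the ideals are equal.

Equality of ideals is decidable: compute both reduced Gröbner bases (unique for the ordering) and check whether they agree.
Buchberger on the first generating set:
f_1 = 7*u**3 + 10*u*v**2 - v**2 - 12*u - v + 2, LT = u**3.
f_2 = -u**2*v, LT = u**2*v.

S(f_1,f_2): lcm = u**3*v. S = 10/7*u*v**3 - 1/7*v**3 - 12/7*u*v - 1/7*v**2 + 2/7*v.
  leading term u*v**3: no divisor's leading term divides it; move 10/7*u*v**3 to the remainder.
  leading term v**3: no divisor's leading term divides it; move -1/7*v**3 to the remainder.
  leading term u*v: no divisor's leading term divides it; move -12/7*u*v to the remainder.
  leading term v**2: no divisor's leading term divides it; move -1/7*v**2 to the remainder.
  leading term v: no divisor's leading term divides it; move 2/7*v to the remainder.
  remainder 10/7*u*v**3 - 1/7*v**3 - 12/7*u*v - 1/7*v**2 + 2/7*v ≠ 0; add g_3 = 10/7*u*v**3 - 1/7*v**3 - 12/7*u*v - 1/7*v**2 + 2/7*v to the basis.

S(f_2,g_3): lcm = u**2*v**3. S = 1/10*u*v**3 + 6/5*u**2*v + 1/10*u*v**2 - 1/5*u*v.
  leading term u*v**3: subtract (7/100)·g_3 from 1/10*u*v**3 + 6/5*u**2*v + 1/10*u*v**2 - 1/5*u*v → 6/5*u**2*v + 1/10*u*v**2 + 1/100*v**3 - 2/25*u*v + 1/100*v**2 - 1/50*v
  leading term u**2*v: subtract (-6/5)·f_2 from 6/5*u**2*v + 1/10*u*v**2 + 1/100*v**3 - 2/25*u*v + 1/100*v**2 - 1/50*v → 1/10*u*v**2 + 1/100*v**3 - 2/25*u*v + 1/100*v**2 - 1/50*v
  leading term u*v**2: no divisor's leading term divides it; move 1/10*u*v**2 to the remainder.
  leading term v**3: no divisor's leading term divides it; move 1/100*v**3 to the remainder.
  leading term u*v: no divisor's leading term divides it; move -2/25*u*v to the remainder.
  leading term v**2: no divisor's leading term divides it; move 1/100*v**2 to the remainder.
  leading term v: no divisor's leading term divides it; move -1/50*v to the remainder.
  remainder 1/10*u*v**2 + 1/100*v**3 - 2/25*u*v + 1/100*v**2 - 1/50*v ≠ 0; add g_4 = 1/10*u*v**2 + 1/100*v**3 - 2/25*u*v + 1/100*v**2 - 1/50*v to the basis.

S(g_3,g_4): lcm = u*v**3. S = -1/10*v**4 + 4/5*u*v**2 - 1/5*v**3 - 6/5*u*v + 1/10*v**2 + 1/5*v.
  leading term v**4: no divisor's leading term divides it; move -1/10*v**4 to the remainder.
  leading term u*v**2: subtract (8)·g_4 from 4/5*u*v**2 - 1/5*v**3 - 6/5*u*v + 1/10*v**2 + 1/5*v → -7/25*v**3 - 14/25*u*v + 1/50*v**2 + 9/25*v
  leading term v**3: no divisor's leading term divides it; move -7/25*v**3 to the remainder.
  leading term u*v: no divisor's leading term divides it; move -14/25*u*v to the remainder.
  leading term v**2: no divisor's leading term divides it; move 1/50*v**2 to the remainder.
  leading term v: no divisor's leading term divides it; move 9/25*v to the remainder.
  remainder -1/10*v**4 - 7/25*v**3 - 14/25*u*v + 1/50*v**2 + 9/25*v ≠ 0; add g_5 = -1/10*v**4 - 7/25*v**3 - 14/25*u*v + 1/50*v**2 + 9/25*v to the basis.

The other S-polynomials (S(f_1,g_3), S(f_1,g_4), S(f_2,g_4), S(f_1,g_5), S(f_2,g_5), S(g_3,g_5), S(g_4,g_5)) all reduce to 0 modulo the current basis, so we have a Gröbner basis.
Inter-reduce: drop elements whose leading term is divisible by another's, tail-reduce, and make monic.
Reduced Gröbner basis: {v**4 + 14/5*v**3 + 28/5*u*v - 1/5*v**2 - 18/5*v, u**3 - 1/7*v**3 + 8/7*u*v - 2/7*v**2 - 12/7*u + 1/7*v + 2/7, u**2*v, u*v**2 + 1/10*v**3 - 4/5*u*v + 1/10*v**2 - 1/5*v}.

Buchberger on the second generating set:
h_1 = 49*u**3 + 70*u*v**2 - 7*v**2 - 84*u - 7*v + 14, LT = u**3.
h_2 = -7*u**2*v, LT = u**2*v.

S(h_1,h_2): lcm = u**3*v. S = 10/7*u*v**3 - 1/7*v**3 - 12/7*u*v - 1/7*v**2 + 2/7*v.
  leading term u*v**3: no divisor's leading term divides it; move 10/7*u*v**3 to the remainder.
  leading term v**3: no divisor's leading term divides it; move -1/7*v**3 to the remainder.
  leading term u*v: no divisor's leading term divides it; move -12/7*u*v to the remainder.
  leading term v**2: no divisor's leading term divides it; move -1/7*v**2 to the remainder.
  leading term v: no divisor's leading term divides it; move 2/7*v to the remainder.
  remainder 10/7*u*v**3 - 1/7*v**3 - 12/7*u*v - 1/7*v**2 + 2/7*v ≠ 0; add k_3 = 10/7*u*v**3 - 1/7*v**3 - 12/7*u*v - 1/7*v**2 + 2/7*v to the basis.

S(h_2,k_3): lcm = u**2*v**3. S = 1/10*u*v**3 + 6/5*u**2*v + 1/10*u*v**2 - 1/5*u*v.
  leading term u*v**3: subtract (7/100)·k_3 from 1/10*u*v**3 + 6/5*u**2*v + 1/10*u*v**2 - 1/5*u*v → 6/5*u**2*v + 1/10*u*v**2 + 1/100*v**3 - 2/25*u*v + 1/100*v**2 - 1/50*v
  leading term u**2*v: subtract (-6/35)·h_2 from 6/5*u**2*v + 1/10*u*v**2 + 1/100*v**3 - 2/25*u*v + 1/100*v**2 - 1/50*v → 1/10*u*v**2 + 1/100*v**3 - 2/25*u*v + 1/100*v**2 - 1/50*v
  leading term u*v**2: no divisor's leading term divides it; move 1/10*u*v**2 to the remainder.
  leading term v**3: no divisor's leading term divides it; move 1/100*v**3 to the remainder.
  leading term u*v: no divisor's leading term divides it; move -2/25*u*v to the remainder.
  leading term v**2: no divisor's leading term divides it; move 1/100*v**2 to the remainder.
  leading term v: no divisor's leading term divides it; move -1/50*v to the remainder.
  remainder 1/10*u*v**2 + 1/100*v**3 - 2/25*u*v + 1/100*v**2 - 1/50*v ≠ 0; add k_4 = 1/10*u*v**2 + 1/100*v**3 - 2/25*u*v + 1/100*v**2 - 1/50*v to the basis.

S(k_3,k_4): lcm = u*v**3. S = -1/10*v**4 + 4/5*u*v**2 - 1/5*v**3 - 6/5*u*v + 1/10*v**2 + 1/5*v.
  leading term v**4: no divisor's leading term divides it; move -1/10*v**4 to the remainder.
  leading term u*v**2: subtract (8)·k_4 from 4/5*u*v**2 - 1/5*v**3 - 6/5*u*v + 1/10*v**2 + 1/5*v → -7/25*v**3 - 14/25*u*v + 1/50*v**2 + 9/25*v
  leading term v**3: no divisor's leading term divides it; move -7/25*v**3 to the remainder.
  leading term u*v: no divisor's leading term divides it; move -14/25*u*v to the remainder.
  leading term v**2: no divisor's leading term divides it; move 1/50*v**2 to the remainder.
  leading term v: no divisor's leading term divides it; move 9/25*v to the remainder.
  remainder -1/10*v**4 - 7/25*v**3 - 14/25*u*v + 1/50*v**2 + 9/25*v ≠ 0; add k_5 = -1/10*v**4 - 7/25*v**3 - 14/25*u*v + 1/50*v**2 + 9/25*v to the basis.

The other S-polynomials (S(h_1,k_3), S(h_1,k_4), S(h_2,k_4), S(h_1,k_5), S(h_2,k_5), S(k_3,k_5), S(k_4,k_5)) all reduce to 0 modulo the current basis, so we have a Gröbner basis.
Inter-reduce: drop elements whose leading term is divisible by another's, tail-reduce, and make monic.
Reduced Gröbner basis: {v**4 + 14/5*v**3 + 28/5*u*v - 1/5*v**2 - 18/5*v, u**3 - 1/7*v**3 + 8/7*u*v - 2/7*v**2 - 12/7*u + 1/7*v + 2/7, u**2*v, u*v**2 + 1/10*v**3 - 4/5*u*v + 1/10*v**2 - 1/5*v}.

The two bases agree; hence the ideals are identical.
The same test decides containment: I ⊆ J iff every generator of I reduces to 0 modulo a Gröbner basis of J.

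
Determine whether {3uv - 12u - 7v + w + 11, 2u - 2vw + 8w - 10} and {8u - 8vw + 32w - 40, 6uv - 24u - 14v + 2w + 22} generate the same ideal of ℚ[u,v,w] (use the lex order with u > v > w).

Since reduced Gröbner bases are canonical representatives of ideals under a given ordering, it suffices to compute and compare them.
Buchberger on the first generating set:
f_1 = 3uv - 12u - 7v + w + 11, LT = uv.
f_2 = 2u - 2vw + 8w - 10, LT = u.

S(f_1,f_2): lcm = uv. S = -4u + v²w - 4vw + 8/3v + ⅓w + 11/3.
  leading term u: subtract (-2)·f_2 from -4u + v²w - 4vw + 8/3v + ⅓w + 11/3 → v²w - 8vw + 8/3v + 49/3w - 49/3
  leading term v²w: no divisor's leading term divides it; move v²w to the remainder.
  leading term vw: no divisor's leading term divides it; move -8vw to the remainder.
  leading term v: no divisor's leading term divides it; move 8/3v to the remainder.
  leading term w: no divisor's leading term divides it; move 49/3w to the remainder.
  leading term 1: no divisor's leading term divides it; move -49/3 to the remainder.
  remainder v²w - 8vw + 8/3v + 49/3w - 49/3 ≠ 0; add g_3 = v²w - 8vw + 8/3v + 49/3w - 49/3 to the basis.

The other S-polynomials (S(f_1,g_3), S(f_2,g_3)) all reduce to 0 modulo the current basis, so we have a Gröbner basis.
Inter-reduce: drop elements whose leading term is divisible by another's, tail-reduce, and make monic.
Reduced Gröbner basis: {u - vw + 4w - 5, v²w - 8vw + 8/3v + 49/3w - 49/3}.

Buchberger on the second generating set:
h_1 = 8u - 8vw + 32w - 40, LT = u.
h_2 = 6uv - 24u - 14v + 2w + 22, LT = uv.

S(h_1,h_2): lcm = uv. S = 4u - v²w + 4vw - 8/3v - ⅓w - 11/3.
  leading term u: subtract (½)·h_1 from 4u - v²w + 4vw - 8/3v - ⅓w - 11/3 → -v²w + 8vw - 8/3v - 49/3w + 49/3
  leading term v²w: no divisor's leading term divides it; move -v²w to the remainder.
  leading term vw: no divisor's leading term divides it; move 8vw to the remainder.
  leading term v: no divisor's leading term divides it; move -8/3v to the remainder.
  leading term w: no divisor's leading term divides it; move -49/3w to the remainder.
  leading term 1: no divisor's leading term divides it; move 49/3 to the remainder.
  remainder -v²w + 8vw - 8/3v - 49/3w + 49/3 ≠ 0; add k_3 = -v²w + 8vw - 8/3v - 49/3w + 49/3 to the basis.

The other S-polynomials (S(h_1,k_3), S(h_2,k_3)) all reduce to 0 modulo the current basis, so we have a Gröbner basis.
Inter-reduce: drop elements whose leading term is divisible by another's, tail-reduce, and make monic.
Reduced Gröbner basis: {u - vw + 4w - 5, v²w - 8vw + 8/3v + 49/3w - 49/3}.

These coincide, so the ideals are equal.

Yes, the ideals are equal.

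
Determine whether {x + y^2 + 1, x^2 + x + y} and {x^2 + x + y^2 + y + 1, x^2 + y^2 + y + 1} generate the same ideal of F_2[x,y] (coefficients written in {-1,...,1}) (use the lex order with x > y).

Equality of ideals is decidable: compute both reduced Gröbner bases (unique for the ordering) and check whether they agree.
Buchberger on the first generating set:
f_1 = x + y^2 + 1, LT = x.
f_2 = x^2 + x + y, LT = x^2.

S(f_1,f_2): lcm = x^2. S = xy^2 + y.
  leading term xy^2: subtract (y^2)·f_1 from xy^2 + y → y^4 + y^2 + y
  leading term y^4: no divisor's leading term divides it; move y^4 to the remainder.
  leading term y^2: no divisor's leading term divides it; move y^2 to the remainder.
  leading term y: no divisor's leading term divides it; move y to the remainder.
  remainder y^4 + y^2 + y ≠ 0; add g_3 = y^4 + y^2 + y to the basis.

The other S-polynomials (S(f_1,g_3), S(f_2,g_3)) all reduce to 0 modulo the current basis, so we have a Gröbner basis.
Inter-reduce: drop elements whose leading term is divisible by another's, tail-reduce, and make monic.
Reduced Gröbner basis: {x + y^2 + 1, y^4 + y^2 + y}.

Buchberger on the second generating set:
h_1 = x^2 + x + y^2 + y + 1, LT = x^2.
h_2 = x^2 + y^2 + y + 1, LT = x^2.

S(h_1,h_2): lcm = x^2. S = x.
  leading term x: no divisor's leading term divides it; move x to the remainder.
  remainder x ≠ 0; add k_3 = x to the basis.

S(h_1,k_3): lcm = x^2. S = x + y^2 + y + 1.
  leading term x: subtract (1)·k_3 from x + y^2 + y + 1 → y^2 + y + 1
  leading term y^2: no divisor's leading term divides it; move y^2 to the remainder.
  leading term y: no divisor's leading term divides it; move y to the remainder.
  leading term 1: no divisor's leading term divides it; move 1 to the remainder.
  remainder y^2 + y + 1 ≠ 0; add k_4 = y^2 + y + 1 to the basis.

The other S-polynomials (S(h_2,k_3), S(h_1,k_4), S(h_2,k_4), S(k_3,k_4)) all reduce to 0 modulo the current basis, so we have a Gröbner basis.
Inter-reduce: drop elements whose leading term is divisible by another's, tail-reduce, and make monic.
Reduced Gröbner basis: {x, y^2 + y + 1}.

These differ, so the ideals are not equal.

No, the ideals differ.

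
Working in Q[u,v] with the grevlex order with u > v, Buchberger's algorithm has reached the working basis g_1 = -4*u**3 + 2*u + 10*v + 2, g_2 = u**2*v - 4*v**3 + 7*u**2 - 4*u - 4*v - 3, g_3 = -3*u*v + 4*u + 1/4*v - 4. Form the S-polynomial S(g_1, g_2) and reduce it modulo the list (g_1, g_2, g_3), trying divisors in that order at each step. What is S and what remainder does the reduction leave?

S(g_1, g_2) = 4*u*v**3 - 7*u**3 + 4*u**2 + 7/2*u*v - 5/2*v**2 + 3*u - 1/2*v; remainder on division = 1/3*v**3 + 4*u**2 - 133/18*v**2 + 737/54*u - 5233/216*v - 953/54.

lcm(LM(g_1), LM(g_2)) = u**3*v.
S = (lcm/LT(g_1))·g_1 − (lcm/LT(g_2))·g_2 = 4*u*v**3 - 7*u**3 + 4*u**2 + 7/2*u*v - 5/2*v**2 + 3*u - 1/2*v.
Reduce S modulo (g_1, g_2, g_3) in that order:
  leading term u*v**3: subtract (-4/3*v**2)·g_3 from 4*u*v**3 - 7*u**3 + 4*u**2 + 7/2*u*v - 5/2*v**2 + 3*u - 1/2*v → -7*u**3 + 16/3*u*v**2 + 1/3*v**3 + 4*u**2 + 7/2*u*v - 47/6*v**2 + 3*u - 1/2*v
  leading term u**3: subtract (7/4)·g_1 from -7*u**3 + 16/3*u*v**2 + 1/3*v**3 + 4*u**2 + 7/2*u*v - 47/6*v**2 + 3*u - 1/2*v → 16/3*u*v**2 + 1/3*v**3 + 4*u**2 + 7/2*u*v - 47/6*v**2 - 1/2*u - 18*v - 7/2
  leading term u*v**2: subtract (-16/9*v)·g_3 from 16/3*u*v**2 + 1/3*v**3 + 4*u**2 + 7/2*u*v - 47/6*v**2 - 1/2*u - 18*v - 7/2 → 1/3*v**3 + 4*u**2 + 191/18*u*v - 133/18*v**2 - 1/2*u - 226/9*v - 7/2
  leading term v**3: no divisor's leading term divides it; move 1/3*v**3 to the remainder.
  leading term u**2: no divisor's leading term divides it; move 4*u**2 to the remainder.
  leading term u*v: subtract (-191/54)·g_3 from 191/18*u*v - 133/18*v**2 - 1/2*u - 226/9*v - 7/2 → -133/18*v**2 + 737/54*u - 5233/216*v - 953/54
  leading term v**2: no divisor's leading term divides it; move -133/18*v**2 to the remainder.
  leading term u: no divisor's leading term divides it; move 737/54*u to the remainder.
  leading term v: no divisor's leading term divides it; move -5233/216*v to the remainder.
  leading term 1: no divisor's leading term divides it; move -953/54 to the remainder.
The remainder 1/3*v**3 + 4*u**2 - 133/18*v**2 + 737/54*u - 5233/216*v - 953/54 is nonzero, so it would be added as the next basis element.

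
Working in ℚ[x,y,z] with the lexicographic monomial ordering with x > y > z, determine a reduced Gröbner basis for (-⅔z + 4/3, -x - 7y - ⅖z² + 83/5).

f_1 = -⅔z + 4/3, LT = z.
f_2 = -x - 7y - ⅖z² + 83/5, LT = x.

The S-polynomials (S(f_1,f_2)) all reduce to 0 modulo the current basis, so we have a Gröbner basis.

G = {x + 7y - 15, z - 2}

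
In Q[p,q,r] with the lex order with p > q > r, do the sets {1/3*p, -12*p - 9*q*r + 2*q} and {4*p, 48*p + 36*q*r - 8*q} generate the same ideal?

For a fixed monomial order, each ideal has a unique reduced Gröbner basis; comparing bases decides equality.
Buchberger on the first generating set:
f_1 = 1/3*p, LT = p.
f_2 = -12*p - 9*q*r + 2*q, LT = p.

S(f_1,f_2): lcm = p. S = -3/4*q*r + 1/6*q.
  leading term q*r: no divisor's leading term divides it; move -3/4*q*r to the remainder.
  leading term q: no divisor's leading term divides it; move 1/6*q to the remainder.
  remainder -3/4*q*r + 1/6*q ≠ 0; add g_3 = -3/4*q*r + 1/6*q to the basis.

The other S-polynomials (S(f_1,g_3), S(f_2,g_3)) all reduce to 0 modulo the current basis, so we have a Gröbner basis.
Inter-reduce: drop elements whose leading term is divisible by another's, tail-reduce, and make monic.
Reduced Gröbner basis: {p, q*r - 2/9*q}.

Buchberger on the second generating set:
h_1 = 4*p, LT = p.
h_2 = 48*p + 36*q*r - 8*q, LT = p.

S(h_1,h_2): lcm = p. S = -3/4*q*r + 1/6*q.
  leading term q*r: no divisor's leading term divides it; move -3/4*q*r to the remainder.
  leading term q: no divisor's leading term divides it; move 1/6*q to the remainder.
  remainder -3/4*q*r + 1/6*q ≠ 0; add k_3 = -3/4*q*r + 1/6*q to the basis.

The other S-polynomials (S(h_1,k_3), S(h_2,k_3)) all reduce to 0 modulo the current basis, so we have a Gröbner basis.
Inter-reduce: drop elements whose leading term is divisible by another's, tail-reduce, and make monic.
Reduced Gröbner basis: {p, q*r - 2/9*q}.

The two bases agree; hence the ideals are identical.

Yes, the ideals are equal.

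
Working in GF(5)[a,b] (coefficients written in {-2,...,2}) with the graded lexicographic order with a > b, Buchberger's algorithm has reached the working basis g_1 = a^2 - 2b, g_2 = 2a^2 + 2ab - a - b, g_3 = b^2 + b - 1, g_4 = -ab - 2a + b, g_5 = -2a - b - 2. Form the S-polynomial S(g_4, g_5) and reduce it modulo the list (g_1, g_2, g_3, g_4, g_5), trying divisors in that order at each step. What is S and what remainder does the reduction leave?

S(g_4, g_5) = 2b^2 + 2a - 2b; remainder on division = 0.

lcm(LM(g_4), LM(g_5)) = ab.
S = (lcm/LT(g_4))·g_4 − (lcm/LT(g_5))·g_5 = 2b^2 + 2a - 2b.
Reduce S modulo (g_1, g_2, g_3, g_4, g_5) in that order:
  leading term b^2: subtract (2)·g_3 from 2b^2 + 2a - 2b → 2a + b + 2
  leading term a: subtract (-1)·g_5 from 2a + b + 2 → 0
The remainder is 0, so this S-polynomial contributes no new basis element.
This is the inner loop of Buchberger's algorithm — each nonzero remainder becomes a new basis element.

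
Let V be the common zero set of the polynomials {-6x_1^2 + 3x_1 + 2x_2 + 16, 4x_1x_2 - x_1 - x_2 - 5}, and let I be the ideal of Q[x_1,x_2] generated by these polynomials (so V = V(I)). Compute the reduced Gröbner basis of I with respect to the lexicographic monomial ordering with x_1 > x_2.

f_1 = -6x_1^2 + 3x_1 + 2x_2 + 16, LT = x_1^2.
f_2 = 4x_1x_2 - x_1 - x_2 - 5, LT = x_1x_2.

S(f_1,f_2): lcm = x_1^2x_2. S = 1/4x_1^2 - 1/4x_1x_2 + 5/4x_1 - 1/3x_2^2 - 8/3x_2.
  leading term x_1^2: subtract (-1/24)·f_1 from 1/4x_1^2 - 1/4x_1x_2 + 5/4x_1 - 1/3x_2^2 - 8/3x_2 → -1/4x_1x_2 + 11/8x_1 - 1/3x_2^2 - 31/12x_2 + 2/3
  leading term x_1x_2: subtract (-1/16)·f_2 from -1/4x_1x_2 + 11/8x_1 - 1/3x_2^2 - 31/12x_2 + 2/3 → 21/16x_1 - 1/3x_2^2 - 127/48x_2 + 17/48
  leading term x_1: no divisor's leading term divides it; move 21/16x_1 to the remainder.
  leading term x_2^2: no divisor's leading term divides it; move -1/3x_2^2 to the remainder.
  leading term x_2: no divisor's leading term divides it; move -127/48x_2 to the remainder.
  leading term 1: no divisor's leading term divides it; move 17/48 to the remainder.
  remainder 21/16x_1 - 1/3x_2^2 - 127/48x_2 + 17/48 ≠ 0; add g_3 = 21/16x_1 - 1/3x_2^2 - 127/48x_2 + 17/48 to the basis.

S(f_2,g_3): lcm = x_1x_2. S = -1/4x_1 + 16/63x_2^3 + 127/63x_2^2 - 131/252x_2 - 5/4.
  leading term x_1: subtract (-4/21)·g_3 from -1/4x_1 + 16/63x_2^3 + 127/63x_2^2 - 131/252x_2 - 5/4 → 16/63x_2^3 + 41/21x_2^2 - 43/42x_2 - 149/126
  leading term x_2^3: no divisor's leading term divides it; move 16/63x_2^3 to the remainder.
  leading term x_2^2: no divisor's leading term divides it; move 41/21x_2^2 to the remainder.
  leading term x_2: no divisor's leading term divides it; move -43/42x_2 to the remainder.
  leading term 1: no divisor's leading term divides it; move -149/126 to the remainder.
  remainder 16/63x_2^3 + 41/21x_2^2 - 43/42x_2 - 149/126 ≠ 0; add g_4 = 16/63x_2^3 + 41/21x_2^2 - 43/42x_2 - 149/126 to the basis.

The other S-polynomials (S(f_1,g_3), S(f_1,g_4), S(f_2,g_4), S(g_3,g_4)) all reduce to 0 modulo the current basis, so we have a Gröbner basis.
Inter-reduce: drop elements whose leading term is divisible by another's, tail-reduce, and make monic.

G = {x_1 - 16/63x_2^2 - 127/63x_2 + 17/63, x_2^3 + 123/16x_2^2 - 129/32x_2 - 149/32}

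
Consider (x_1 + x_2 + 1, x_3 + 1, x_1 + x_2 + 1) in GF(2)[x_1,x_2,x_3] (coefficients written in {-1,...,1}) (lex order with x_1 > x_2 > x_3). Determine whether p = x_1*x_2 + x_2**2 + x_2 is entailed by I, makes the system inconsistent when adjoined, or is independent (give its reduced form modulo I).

x_1*x_2 + x_2**2 + x_2 lies in I (it reduces to 0).

First compute the reduced Gröbner basis of I by Buchberger's algorithm.
f_1 = x_1 + x_2 + 1, LT = x_1.
f_2 = x_3 + 1, LT = x_3.
f_3 = x_1 + x_2 + 1, LT = x_1.

The S-polynomials (S(f_1,f_2), S(f_1,f_3), S(f_2,f_3)) all reduce to 0 modulo the current basis, so we have a Gröbner basis.
Inter-reduce: drop elements whose leading term is divisible by another's, tail-reduce, and make monic.
Reduced Gröbner basis: {x_1 + x_2 + 1, x_3 + 1}.
Label its elements g_1 = x_1 + x_2 + 1, g_2 = x_3 + 1.

Reduce p = x_1*x_2 + x_2**2 + x_2 modulo G:
  leading term x_1*x_2: subtract (x_2)·g_1 from x_1*x_2 + x_2**2 + x_2 → 0
  normal form = 0.
Since the normal form is 0, p ∈ I.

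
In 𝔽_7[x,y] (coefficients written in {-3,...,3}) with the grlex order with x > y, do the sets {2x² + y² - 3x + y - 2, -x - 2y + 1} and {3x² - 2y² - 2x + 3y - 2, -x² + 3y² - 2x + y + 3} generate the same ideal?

No, the ideals differ.

Since reduced Gröbner bases are canonical representatives of ideals under a given ordering, it suffices to compute and compare them.
Buchberger on the first generating set:
f_1 = 2x² + y² - 3x + y - 2, LT = x².
f_2 = -x - 2y + 1, LT = x.

S(f_1,f_2): lcm = x². S = -2xy - 3y² + 3x - 3y - 1.
  leading term xy: subtract (2y)·f_2 from -2xy - 3y² + 3x - 3y - 1 → y² + 3x + 2y - 1
  leading term y²: no divisor's leading term divides it; move y² to the remainder.
  leading term x: subtract (-3)·f_2 from 3x + 2y - 1 → 3y + 2
  leading term y: no divisor's leading term divides it; move 3y to the remainder.
  leading term 1: no divisor's leading term divides it; move 2 to the remainder.
  remainder y² + 3y + 2 ≠ 0; add g_3 = y² + 3y + 2 to the basis.

S(f_1,g_3): leading monomials are coprime, so the S-polynomial reduces to 0 (Buchberger's first criterion).
S(f_2,g_3): leading monomials are coprime, so the S-polynomial reduces to 0 (Buchberger's first criterion).
Every S-polynomial of the final basis reduces to 0, so we have a Gröbner basis.
Inter-reduce: drop elements whose leading term is divisible by another's, tail-reduce, and make monic.
Reduced Gröbner basis: {y² + 3y + 2, x + 2y - 1}.

Buchberger on the second generating set:
h_1 = 3x² - 2y² - 2x + 3y - 2, LT = x².
h_2 = -x² + 3y² - 2x + y + 3, LT = x².

S(h_1,h_2): lcm = x². S = 2x + 2y.
  leading term x: no divisor's leading term divides it; move 2x to the remainder.
  leading term y: no divisor's leading term divides it; move 2y to the remainder.
  remainder 2x + 2y ≠ 0; add k_3 = 2x + 2y to the basis.

S(h_1,k_3): lcm = x². S = -xy - 3y² - 3x + y - 3.
  leading term xy: subtract (3y)·k_3 from -xy - 3y² - 3x + y - 3 → -2y² - 3x + y - 3
  leading term y²: no divisor's leading term divides it; move -2y² to the remainder.
  leading term x: subtract (2)·k_3 from -3x + y - 3 → -3y - 3
  leading term y: no divisor's leading term divides it; move -3y to the remainder.
  leading term 1: no divisor's leading term divides it; move -3 to the remainder.
  remainder -2y² - 3y - 3 ≠ 0; add k_4 = -2y² - 3y - 3 to the basis.

S(h_2,k_3): lcm = x². S = -xy - 3y² + 2x - y - 3.
  leading term xy: subtract (3y)·k_3 from -xy - 3y² + 2x - y - 3 → -2y² + 2x - y - 3
  leading term y²: subtract (1)·k_4 from -2y² + 2x - y - 3 → 2x + 2y
  leading term x: subtract (1)·k_3 from 2x + 2y → 0
  remainder 0.

S(h_1,k_4): leading monomials are coprime, so the S-polynomial reduces to 0 (Buchberger's first criterion).
S(h_2,k_4): leading monomials are coprime, so the S-polynomial reduces to 0 (Buchberger's first criterion).
S(k_3,k_4): leading monomials are coprime, so the S-polynomial reduces to 0 (Buchberger's first criterion).
Every S-polynomial of the final basis reduces to 0, so we have a Gröbner basis.
Inter-reduce: drop elements whose leading term is divisible by another's, tail-reduce, and make monic.
Reduced Gröbner basis: {y² - 2y - 2, x + y}.

These differ, so the ideals are not equal.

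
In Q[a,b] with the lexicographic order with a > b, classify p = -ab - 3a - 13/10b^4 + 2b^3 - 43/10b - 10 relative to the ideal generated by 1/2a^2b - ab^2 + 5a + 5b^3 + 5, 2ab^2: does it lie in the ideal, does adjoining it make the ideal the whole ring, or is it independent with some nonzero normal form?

First compute the reduced Gröbner basis of I by Buchberger's algorithm.
f_1 = 1/2a^2b - ab^2 + 5a + 5b^3 + 5, LT = a^2b.
f_2 = 2ab^2, LT = ab^2.

S(f_1,f_2): lcm = a^2b^2. S = -2ab^3 + 10ab + 10b^4 + 10b.
  reduce S modulo (f_1, f_2):
  remainder 10ab + 10b^4 + 10b ≠ 0; add h_3 = 10ab + 10b^4 + 10b to the basis.

S(f_1,h_3): lcm = a^2b. S = -ab^4 - 2ab^2 - ab + 10a + 10b^3 + 10.
  reduce S modulo (f_1, f_2, h_3):
  remainder 10a + b^4 + 10b^3 + b + 10 ≠ 0; add h_4 = 10a + b^4 + 10b^3 + b + 10 to the basis.

S(f_2,h_3): lcm = ab^2. S = -b^5 - b^2.
  reduce S modulo (f_1, f_2, h_3, h_4):
  remainder -b^5 - b^2 ≠ 0; add h_5 = -b^5 - b^2 to the basis.

The other S-polynomials (S(f_1,h_4), S(f_2,h_4), S(h_3,h_4), S(f_1,h_5), S(f_2,h_5), S(h_3,h_5), S(h_4,h_5)) all reduce to 0 modulo the current basis, so we have a Gröbner basis.
Inter-reduce: drop elements whose leading term is divisible by another's, tail-reduce, and make monic.
Reduced Gröbner basis: {a + 1/10b^4 + b^3 + 1/10b + 1, b^5 + b^2}.
Label its elements g_1 = a + 1/10b^4 + b^3 + 1/10b + 1, g_2 = b^5 + b^2.

Reduce p = -ab - 3a - 13/10b^4 + 2b^3 - 43/10b - 10 modulo G:
  leading term ab: subtract (-b)·g_1 from -ab - 3a - 13/10b^4 + 2b^3 - 43/10b - 10 → -3a + 1/10b^5 - 3/10b^4 + 2b^3 + 1/10b^2 - 33/10b - 10
  leading term a: subtract (-3)·g_1 from -3a + 1/10b^5 - 3/10b^4 + 2b^3 + 1/10b^2 - 33/10b - 10 → 1/10b^5 + 5b^3 + 1/10b^2 - 3b - 7
  leading term b^5: subtract (1/10)·g_2 from 1/10b^5 + 5b^3 + 1/10b^2 - 3b - 7 → 5b^3 - 3b - 7
  leading term b^3: no divisor's leading term divides it; move 5b^3 to the remainder.
  leading term b: no divisor's leading term divides it; move -3b to the remainder.
  leading term 1: no divisor's leading term divides it; move -7 to the remainder.
  normal form = 5b^3 - 3b - 7.
The normal form is nonzero, so p ∉ I. Since p minus its normal form lies in I, I + (p) = I + (r) where r = 5b^3 - 3b - 7; decide whether this ideal is the whole ring.
Run Buchberger on G together with r (pairs among the g_i already reduce to 0 since G is a Gröbner basis):
g_1 = a + 1/10b^4 + b^3 + 1/10b + 1, LT = a.
g_2 = b^5 + b^2, LT = b^5.
r = 5b^3 - 3b - 7, LT = b^3.

S(g_2,r): lcm = b^5. S = 3/5b^3 + 12/5b^2.
  reduce S modulo (g_1, g_2, r):
  remainder 12/5b^2 + 9/25b + 21/25 ≠ 0; add m_4 = 12/5b^2 + 9/25b + 21/25 to the basis.

S(g_2,m_4): lcm = b^5. S = -3/20b^4 - 7/20b^3 + b^2.
  reduce S modulo (g_1, g_2, r, m_4):
  remainder -1113/2000b - 1617/2000 ≠ 0; add m_5 = -1113/2000b - 1617/2000 to the basis.

S(g_2,m_5): lcm = b^5. S = -77/53b^4 + b^2.
  reduce S modulo (g_1, g_2, r, m_4, m_5):
  remainder 8253/2809 ≠ 0; add m_6 = 8253/2809 to the basis.

The other S-polynomials (S(g_1,g_2), S(g_1,r), S(g_1,m_4), S(r,m_4), S(g_1,m_5), S(r,m_5), S(m_4,m_5), S(g_1,m_6), S(g_2,m_6), S(r,m_6), S(m_4,m_6), S(m_5,m_6)) all reduce to 0 modulo the current basis, so we have a Gröbner basis.
Inter-reduce: drop elements whose leading term is divisible by another's, tail-reduce, and make monic.
Reduced Gröbner basis: {1}.
The reduced Gröbner basis of I + (p) is {1}: the ideal is the whole ring, so the enlarged system has no common solution — adjoining p is inconsistent.

Adjoining -ab - 3a - 13/10b^4 + 2b^3 - 43/10b - 10 makes the ideal the whole ring: the system is inconsistent.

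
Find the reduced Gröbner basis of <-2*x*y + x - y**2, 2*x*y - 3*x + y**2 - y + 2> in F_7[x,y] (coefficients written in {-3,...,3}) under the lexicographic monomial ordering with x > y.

f_1 = -2*x*y + x - y**2, LT = x*y.
f_2 = 2*x*y - 3*x + y**2 - y + 2, LT = x*y.

S(f_1,f_2): lcm = x*y. S = x - 3*y - 1.
  leading term x: no divisor's leading term divides it; move x to the remainder.
  leading term y: no divisor's leading term divides it; move -3*y to the remainder.
  leading term 1: no divisor's leading term divides it; move -1 to the remainder.
  remainder x - 3*y - 1 ≠ 0; add g_3 = x - 3*y - 1 to the basis.

S(f_1,g_3): lcm = x*y. S = 3*x + y.
  leading term x: subtract (3)·g_3 from 3*x + y → 3*y + 3
  leading term y: no divisor's leading term divides it; move 3*y to the remainder.
  leading term 1: no divisor's leading term divides it; move 3 to the remainder.
  remainder 3*y + 3 ≠ 0; add g_4 = 3*y + 3 to the basis.

The other S-polynomials (S(f_2,g_3), S(f_1,g_4), S(f_2,g_4), S(g_3,g_4)) all reduce to 0 modulo the current basis, so we have a Gröbner basis.
Inter-reduce: drop elements whose leading term is divisible by another's, tail-reduce, and make monic.

G = {x + 2, y + 1}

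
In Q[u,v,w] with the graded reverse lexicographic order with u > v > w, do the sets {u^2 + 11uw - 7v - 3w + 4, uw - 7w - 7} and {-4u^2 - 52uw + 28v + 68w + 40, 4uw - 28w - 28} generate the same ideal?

Yes, the ideals are equal.

Two ideals are equal iff their reduced Gröbner bases coincide (the reduced basis is unique for a fixed ordering).
Buchberger on the first generating set:
f_1 = u^2 + 11uw - 7v - 3w + 4, LT = u^2.
f_2 = uw - 7w - 7, LT = uw.

S(f_1,f_2): lcm = u^2w. S = 11uw^2 + 7uw - 7vw - 3w^2 + 7u + 4w.
  leading term uw^2: subtract (11w)·f_2 from 11uw^2 + 7uw - 7vw - 3w^2 + 7u + 4w → 7uw - 7vw + 74w^2 + 7u + 81w
  leading term uw: subtract (7)·f_2 from 7uw - 7vw + 74w^2 + 7u + 81w → -7vw + 74w^2 + 7u + 130w + 49
  leading term vw: no divisor's leading term divides it; move -7vw to the remainder.
  leading term w^2: no divisor's leading term divides it; move 74w^2 to the remainder.
  leading term u: no divisor's leading term divides it; move 7u to the remainder.
  leading term w: no divisor's leading term divides it; move 130w to the remainder.
  leading term 1: no divisor's leading term divides it; move 49 to the remainder.
  remainder -7vw + 74w^2 + 7u + 130w + 49 ≠ 0; add g_3 = -7vw + 74w^2 + 7u + 130w + 49 to the basis.

S(f_1,g_3): leading monomials are coprime, so the S-polynomial reduces to 0 (Buchberger's first criterion).
S(f_2,g_3): lcm = uvw. S = 74/7uw^2 + u^2 + 130/7uw - 7vw + 7u - 7v.
  leading term uw^2: subtract (74/7w)·f_2 from 74/7uw^2 + u^2 + 130/7uw - 7vw + 7u - 7v → u^2 + 130/7uw - 7vw + 74w^2 + 7u - 7v + 74w
  leading term u^2: subtract (1)·f_1 from u^2 + 130/7uw - 7vw + 74w^2 + 7u - 7v + 74w → 53/7uw - 7vw + 74w^2 + 7u + 77w - 4
  leading term uw: subtract (53/7)·f_2 from 53/7uw - 7vw + 74w^2 + 7u + 77w - 4 → -7vw + 74w^2 + 7u + 130w + 49
  leading term vw: subtract (1)·g_3 from -7vw + 74w^2 + 7u + 130w + 49 → 0
  remainder 0.

Every S-polynomial of the final basis reduces to 0, so we have a Gröbner basis.
Inter-reduce: drop elements whose leading term is divisible by another's, tail-reduce, and make monic.
Reduced Gröbner basis: {u^2 - 7v + 74w + 81, uw - 7w - 7, vw - 74/7w^2 - u - 130/7w - 7}.

Buchberger on the second generating set:
h_1 = -4u^2 - 52uw + 28v + 68w + 40, LT = u^2.
h_2 = 4uw - 28w - 28, LT = uw.

S(h_1,h_2): lcm = u^2w. S = 13uw^2 + 7uw - 7vw - 17w^2 + 7u - 10w.
  leading term uw^2: subtract (13/4w)·h_2 from 13uw^2 + 7uw - 7vw - 17w^2 + 7u - 10w → 7uw - 7vw + 74w^2 + 7u + 81w
  leading term uw: subtract (7/4)·h_2 from 7uw - 7vw + 74w^2 + 7u + 81w → -7vw + 74w^2 + 7u + 130w + 49
  leading term vw: no divisor's leading term divides it; move -7vw to the remainder.
  leading term w^2: no divisor's leading term divides it; move 74w^2 to the remainder.
  leading term u: no divisor's leading term divides it; move 7u to the remainder.
  leading term w: no divisor's leading term divides it; move 130w to the remainder.
  leading term 1: no divisor's leading term divides it; move 49 to the remainder.
  remainder -7vw + 74w^2 + 7u + 130w + 49 ≠ 0; add k_3 = -7vw + 74w^2 + 7u + 130w + 49 to the basis.

S(h_1,k_3): leading monomials are coprime, so the S-polynomial reduces to 0 (Buchberger's first criterion).
S(h_2,k_3): lcm = uvw. S = 74/7uw^2 + u^2 + 130/7uw - 7vw + 7u - 7v.
  leading term uw^2: subtract (37/14w)·h_2 from 74/7uw^2 + u^2 + 130/7uw - 7vw + 7u - 7v → u^2 + 130/7uw - 7vw + 74w^2 + 7u - 7v + 74w
  leading term u^2: subtract (-1/4)·h_1 from u^2 + 130/7uw - 7vw + 74w^2 + 7u - 7v + 74w → 39/7uw - 7vw + 74w^2 + 7u + 91w + 10
  leading term uw: subtract (39/28)·h_2 from 39/7uw - 7vw + 74w^2 + 7u + 91w + 10 → -7vw + 74w^2 + 7u + 130w + 49
  leading term vw: subtract (1)·k_3 from -7vw + 74w^2 + 7u + 130w + 49 → 0
  remainder 0.

Every S-polynomial of the final basis reduces to 0, so we have a Gröbner basis.
Inter-reduce: drop elements whose leading term is divisible by another's, tail-reduce, and make monic.
Reduced Gröbner basis: {u^2 - 7v + 74w + 81, uw - 7w - 7, vw - 74/7w^2 - u - 130/7w - 7}.

These coincide, so the ideals are equal.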